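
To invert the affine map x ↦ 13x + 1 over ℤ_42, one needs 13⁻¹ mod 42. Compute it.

13

Apply the Euclidean algorithm to 42 and 13:
42 = 3·13 + 3
13 = 4·3 + 1
3 = 3·1 + 0
The gcd is 1. Working backward:
1 = 13 − 4·3
1 = −4·42 + 13·13
So 13·13 ≡ 1 (mod 42).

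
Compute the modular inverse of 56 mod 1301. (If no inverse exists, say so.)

Run Euclid on (1301, 56):
1301 = 23·56 + 13
56 = 4·13 + 4
13 = 3·4 + 1
4 = 4·1 + 0
gcd = 1, so the inverse exists. Back-substitute:
1 = 13 − 3·4
1 = −3·56 + 13·13
1 = 13·1301 − 302·56
Thus 56·(-302) ≡ 1 (mod 1301); reducing, -302 mod 1301 = 999.

999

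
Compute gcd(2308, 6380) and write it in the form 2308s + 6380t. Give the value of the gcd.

4

Repeated division:
6380 = 2·2308 + 1764
2308 = 1·1764 + 544
1764 = 3·544 + 132
544 = 4·132 + 16
132 = 8·16 + 4
16 = 4·4 + 0
gcd(2308, 6380) = 4.
Back-substituting:
4 = 132 − 8·16
4 = −8·544 + 33·132
4 = 33·1764 − 107·544
4 = −107·2308 + 140·1764
4 = 140·6380 − 387·2308
So 4 = (140)·6380 + (-387)·2308.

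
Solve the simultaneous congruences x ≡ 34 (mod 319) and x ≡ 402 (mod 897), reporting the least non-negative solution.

139437

Write x = 34 + 319·k. Then 319·k ≡ 402 − 34 ≡ 368 (mod 897).
Need 319⁻¹ mod 897. Extended Euclid on (897, 319):
897 = 2·319 + 259
319 = 1·259 + 60
259 = 4·60 + 19
60 = 3·19 + 3
19 = 6·3 + 1
3 = 3·1 + 0
Back-substitute:
1 = 19 − 6·3
1 = −6·60 + 19·19
1 = 19·259 − 82·60
1 = −82·319 + 101·259
1 = 101·897 − 284·319
319⁻¹ ≡ 613 (mod 897), so k ≡ 613·368 ≡ 437 (mod 897).
x = 34 + 319·437 = 139437.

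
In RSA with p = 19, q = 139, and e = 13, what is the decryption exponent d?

φ(n) = (p−1)(q−1) = 18·138 = 2484.
Need d with 13·d ≡ 1 (mod 2484). Apply the extended Euclidean algorithm:
2484 = 191×13 + 1
13 = 13×1 + 0
Back-substitute:
1 = 2484 − 191·13
So 13·(-191) ≡ 1 (mod 2484), hence d ≡ -191 ≡ 2293 (mod 2484).

2293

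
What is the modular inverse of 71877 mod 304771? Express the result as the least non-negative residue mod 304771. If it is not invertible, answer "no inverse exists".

Run Euclid on (304771, 71877):
304771 = 4×71877 + 17263
71877 = 4×17263 + 2825
17263 = 6×2825 + 313
2825 = 9×313 + 8
313 = 39×8 + 1
8 = 8×1 + 0
gcd = 1, so the inverse exists. Back-substitute:
1 = 313 − 39·8
1 = −39·2825 + 352·313
1 = 352·17263 − 2151·2825
1 = −2151·71877 + 8956·17263
1 = 8956·304771 − 37975·71877
So 71877·(-37975) ≡ 1 (mod 304771), and -37975 ≡ 266796 (mod 304771).

266796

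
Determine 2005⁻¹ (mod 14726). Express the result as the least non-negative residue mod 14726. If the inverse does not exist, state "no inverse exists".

6713

Extended Euclidean algorithm:
14726 = 7·2005 + 691
2005 = 2·691 + 623
691 = 1·623 + 68
623 = 9·68 + 11
68 = 6·11 + 2
11 = 5·2 + 1
2 = 2·1 + 0
The gcd is 1. Working backward:
1 = 11 − 5·2
1 = −5·68 + 31·11
1 = 31·623 − 284·68
1 = −284·691 + 315·623
1 = 315·2005 − 914·691
1 = −914·14726 + 6713·2005
So 2005·6713 ≡ 1 (mod 14726).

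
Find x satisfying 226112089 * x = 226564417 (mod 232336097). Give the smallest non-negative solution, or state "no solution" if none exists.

gcd(226112089, 232336097):
232336097 = 1*226112089 + 6224008
226112089 = 36*6224008 + 2047801
6224008 = 3*2047801 + 80605
2047801 = 25*80605 + 32676
80605 = 2*32676 + 15253
32676 = 2*15253 + 2170
15253 = 7*2170 + 63
2170 = 34*63 + 28
63 = 2*28 + 7
28 = 4*7 + 0
gcd = 7, but 7 ∤ 226564417, so the congruence has no solution.

no solution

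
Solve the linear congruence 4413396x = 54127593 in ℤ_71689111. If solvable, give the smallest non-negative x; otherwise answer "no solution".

First find gcd(4413396, 71689111):
71689111 = 16·4413396 + 1074775
4413396 = 4·1074775 + 114296
1074775 = 9·114296 + 46111
114296 = 2·46111 + 22074
46111 = 2·22074 + 1963
22074 = 11·1963 + 481
1963 = 4·481 + 39
481 = 12·39 + 13
39 = 3·13 + 0
gcd = 13 and 13 | 54127593, so solutions exist. Divide through by 13: 339492x ≡ 4163661 (mod 5514547).
Now find 339492⁻¹ mod 5514547:
5514547 = 16×339492 + 82675
339492 = 4×82675 + 8792
82675 = 9×8792 + 3547
8792 = 2×3547 + 1698
3547 = 2×1698 + 151
1698 = 11×151 + 37
151 = 4×37 + 3
37 = 12×3 + 1
3 = 3×1 + 0
Back-substitute:
1 = 37 − 12·3
1 = −12·151 + 49·37
1 = 49·1698 − 551·151
1 = −551·3547 + 1151·1698
1 = 1151·8792 − 2853·3547
1 = −2853·82675 + 26828·8792
1 = 26828·339492 − 110165·82675
1 = −110165·5514547 + 1789468·339492
So 339492⁻¹ ≡ 1789468 (mod 5514547).
Then x ≡ 1789468·4163661 ≡ 583366 (mod 5514547); the smallest non-negative solution is x = 583366.

583366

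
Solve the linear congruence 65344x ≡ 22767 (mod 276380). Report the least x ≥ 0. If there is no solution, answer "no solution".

no solution

gcd(65344, 276380):
276380 = 4*65344 + 15004
65344 = 4*15004 + 5328
15004 = 2*5328 + 4348
5328 = 1*4348 + 980
4348 = 4*980 + 428
980 = 2*428 + 124
428 = 3*124 + 56
124 = 2*56 + 12
56 = 4*12 + 8
12 = 1*8 + 4
8 = 2*4 + 0
gcd = 4, but 4 ∤ 22767, so the congruence has no solution.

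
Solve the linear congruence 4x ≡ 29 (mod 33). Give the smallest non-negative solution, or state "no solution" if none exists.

First find gcd(4, 33):
33 = 8×4 + 1
4 = 4×1 + 0
gcd = 1, so a unique solution mod 33 exists.
Back-substitute for the Bézout coefficients:
1 = 33 − 8·4
So 4·(-8) ≡ 1 (mod 33), giving 4⁻¹ ≡ 25.
x ≡ 4⁻¹·29 ≡ 25·29 ≡ 32 (mod 33).

32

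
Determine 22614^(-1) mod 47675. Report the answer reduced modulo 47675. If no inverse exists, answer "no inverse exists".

14359

gcd(47675, 22614) by repeated division:
47675 = 2*22614 + 2447
22614 = 9*2447 + 591
2447 = 4*591 + 83
591 = 7*83 + 10
83 = 8*10 + 3
10 = 3*3 + 1
3 = 3*1 + 0
Since gcd(22614, 47675) = 1, back-substitute to write 1 as a combination:
1 = 10 − 3·3
1 = −3·83 + 25·10
1 = 25·591 − 178·83
1 = −178·2447 + 737·591
1 = 737·22614 − 6811·2447
1 = −6811·47675 + 14359·22614
So 22614·14359 ≡ 1 (mod 47675).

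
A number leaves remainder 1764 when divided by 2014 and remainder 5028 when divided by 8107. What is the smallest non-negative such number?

Write x = 1764 + 2014·k. Then 2014·k ≡ 5028 − 1764 ≡ 3264 (mod 8107).
Need 2014⁻¹ mod 8107. Extended Euclid on (8107, 2014):
8107 = 4·2014 + 51
2014 = 39·51 + 25
51 = 2·25 + 1
25 = 25·1 + 0
Back-substitute:
1 = 51 − 2·25
1 = −2·2014 + 79·51
1 = 79·8107 − 318·2014
2014⁻¹ ≡ 7789 (mod 8107), so k ≡ 7789·3264 ≡ 7851 (mod 8107).
x = 1764 + 2014·7851 = 15813678.

15813678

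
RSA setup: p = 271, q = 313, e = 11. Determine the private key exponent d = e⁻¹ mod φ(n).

φ(n) = (p−1)(q−1) = 270·312 = 84240.
Need d with 11·d ≡ 1 (mod 84240). Apply the extended Euclidean algorithm:
84240 = 7658·11 + 2
11 = 5·2 + 1
2 = 2·1 + 0
Back-substitute:
1 = 11 − 5·2
1 = −5·84240 + 38291·11
So 11·38291 ≡ 1 (mod 84240), hence d = 38291.

38291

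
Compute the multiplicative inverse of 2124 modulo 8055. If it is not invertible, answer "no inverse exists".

no inverse exists

Euclidean algorithm on 8055, 2124:
8055 = 3*2124 + 1683
2124 = 1*1683 + 441
1683 = 3*441 + 360
441 = 1*360 + 81
360 = 4*81 + 36
81 = 2*36 + 9
36 = 4*9 + 0
gcd(2124, 8055) = 9 ≠ 1, so 2124 has no multiplicative inverse modulo 8055.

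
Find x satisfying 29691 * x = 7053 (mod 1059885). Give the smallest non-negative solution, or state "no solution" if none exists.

no solution

gcd(29691, 1059885):
1059885 = 35·29691 + 20700
29691 = 1·20700 + 8991
20700 = 2·8991 + 2718
8991 = 3·2718 + 837
2718 = 3·837 + 207
837 = 4·207 + 9
207 = 23·9 + 0
gcd = 9, but 9 ∤ 7053, so the congruence has no solution.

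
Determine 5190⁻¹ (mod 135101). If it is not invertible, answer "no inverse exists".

gcd(135101, 5190) by repeated division:
135101 = 26*5190 + 161
5190 = 32*161 + 38
161 = 4*38 + 9
38 = 4*9 + 2
9 = 4*2 + 1
2 = 2*1 + 0
Since gcd(5190, 135101) = 1, back-substitute to write 1 as a combination:
1 = 9 − 4·2
1 = −4·38 + 17·9
1 = 17·161 − 72·38
1 = −72·5190 + 2321·161
1 = 2321·135101 − 60418·5190
So 5190·(-60418) ≡ 1 (mod 135101), and -60418 ≡ 74683 (mod 135101).

74683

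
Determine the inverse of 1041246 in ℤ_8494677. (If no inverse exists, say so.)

Compute gcd(1041246, 8494677):
8494677 = 8×1041246 + 164709
1041246 = 6×164709 + 52992
164709 = 3×52992 + 5733
52992 = 9×5733 + 1395
5733 = 4×1395 + 153
1395 = 9×153 + 18
153 = 8×18 + 9
18 = 2×9 + 0
gcd(1041246, 8494677) = 9 ≠ 1, so 1041246 has no multiplicative inverse modulo 8494677.

no inverse exists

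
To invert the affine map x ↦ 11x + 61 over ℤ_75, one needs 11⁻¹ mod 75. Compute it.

41

Apply the Euclidean algorithm to 75 and 11:
75 = 6×11 + 9
11 = 1×9 + 2
9 = 4×2 + 1
2 = 2×1 + 0
gcd = 1, so the inverse exists. Back-substitute:
1 = 9 − 4·2
1 = −4·11 + 5·9
1 = 5·75 − 34·11
So 11·(-34) ≡ 1 (mod 75), and -34 ≡ 41 (mod 75).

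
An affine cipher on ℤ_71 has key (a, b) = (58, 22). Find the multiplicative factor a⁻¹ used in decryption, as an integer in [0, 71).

60

Apply the Euclidean algorithm to 71 and 58:
71 = 1*58 + 13
58 = 4*13 + 6
13 = 2*6 + 1
6 = 6*1 + 0
The gcd is 1. Working backward:
1 = 13 − 2·6
1 = −2·58 + 9·13
1 = 9·71 − 11·58
So 58·(-11) ≡ 1 (mod 71), and -11 ≡ 60 (mod 71).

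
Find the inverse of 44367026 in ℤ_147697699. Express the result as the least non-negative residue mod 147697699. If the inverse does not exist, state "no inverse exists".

Apply the Euclidean algorithm to 147697699 and 44367026:
147697699 = 3*44367026 + 14596621
44367026 = 3*14596621 + 577163
14596621 = 25*577163 + 167546
577163 = 3*167546 + 74525
167546 = 2*74525 + 18496
74525 = 4*18496 + 541
18496 = 34*541 + 102
541 = 5*102 + 31
102 = 3*31 + 9
31 = 3*9 + 4
9 = 2*4 + 1
4 = 4*1 + 0
gcd = 1, so the inverse exists. Back-substitute:
1 = 9 − 2·4
1 = −2·31 + 7·9
1 = 7·102 − 23·31
1 = −23·541 + 122·102
1 = 122·18496 − 4171·541
1 = −4171·74525 + 16806·18496
1 = 16806·167546 − 37783·74525
1 = −37783·577163 + 130155·167546
1 = 130155·14596621 − 3291658·577163
1 = −3291658·44367026 + 10005129·14596621
1 = 10005129·147697699 − 33307045·44367026
Hence 44367026⁻¹ ≡ -33307045 ≡ 114390654 (mod 147697699).

114390654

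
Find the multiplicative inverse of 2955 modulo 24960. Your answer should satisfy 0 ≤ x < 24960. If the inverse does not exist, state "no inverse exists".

no inverse exists

Euclidean algorithm on 24960, 2955:
24960 = 8·2955 + 1320
2955 = 2·1320 + 315
1320 = 4·315 + 60
315 = 5·60 + 15
60 = 4·15 + 0
Since gcd = 15 > 1, 2955 is not a unit mod 24960.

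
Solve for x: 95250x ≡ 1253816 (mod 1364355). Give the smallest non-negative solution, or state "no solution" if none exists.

no solution

gcd(95250, 1364355):
1364355 = 14·95250 + 30855
95250 = 3·30855 + 2685
30855 = 11·2685 + 1320
2685 = 2·1320 + 45
1320 = 29·45 + 15
45 = 3·15 + 0
gcd = 15, but 15 ∤ 1253816, so the congruence has no solution.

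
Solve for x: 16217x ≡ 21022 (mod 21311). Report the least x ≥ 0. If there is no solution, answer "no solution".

10848

First find gcd(16217, 21311):
21311 = 1·16217 + 5094
16217 = 3·5094 + 935
5094 = 5·935 + 419
935 = 2·419 + 97
419 = 4·97 + 31
97 = 3·31 + 4
31 = 7·4 + 3
4 = 1·3 + 1
3 = 3·1 + 0
gcd = 1, so a unique solution mod 21311 exists.
Back-substitute for the Bézout coefficients:
1 = 4 − 3
1 = −31 + 8·4
1 = 8·97 − 25·31
1 = −25·419 + 108·97
1 = 108·935 − 241·419
1 = −241·5094 + 1313·935
1 = 1313·16217 − 4180·5094
1 = −4180·21311 + 5493·16217
So 16217·(5493) ≡ 1 (mod 21311), giving 16217⁻¹ ≡ 5493.
x ≡ 16217⁻¹·21022 ≡ 5493·21022 ≡ 10848 (mod 21311).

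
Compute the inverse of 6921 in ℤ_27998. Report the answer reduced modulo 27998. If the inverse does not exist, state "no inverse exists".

Extended Euclidean algorithm:
27998 = 4*6921 + 314
6921 = 22*314 + 13
314 = 24*13 + 2
13 = 6*2 + 1
2 = 2*1 + 0
The gcd is 1. Working backward:
1 = 13 − 6·2
1 = −6·314 + 145·13
1 = 145·6921 − 3196·314
1 = −3196·27998 + 12929·6921
So 6921·12929 ≡ 1 (mod 27998).

12929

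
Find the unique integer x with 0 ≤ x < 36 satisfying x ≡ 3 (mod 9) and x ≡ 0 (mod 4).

12

Write x = 3 + 9·k. Then 9·k ≡ 0 − 3 ≡ 1 (mod 4).
Need 9⁻¹ mod 4. Extended Euclid on (4, 1):
4 = 4×1 + 0
9⁻¹ ≡ 1 (mod 4), so k ≡ 1·1 ≡ 1 (mod 4).
x = 3 + 9·1 = 12.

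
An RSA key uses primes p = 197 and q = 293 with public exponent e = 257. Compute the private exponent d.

54337

φ(n) = (p−1)(q−1) = 196·292 = 57232.
Need d with 257·d ≡ 1 (mod 57232). Apply the extended Euclidean algorithm:
57232 = 222*257 + 178
257 = 1*178 + 79
178 = 2*79 + 20
79 = 3*20 + 19
20 = 1*19 + 1
19 = 19*1 + 0
Back-substitute:
1 = 20 − 19
1 = −79 + 4·20
1 = 4·178 − 9·79
1 = −9·257 + 13·178
1 = 13·57232 − 2895·257
So 257·(-2895) ≡ 1 (mod 57232), hence d ≡ -2895 ≡ 54337 (mod 57232).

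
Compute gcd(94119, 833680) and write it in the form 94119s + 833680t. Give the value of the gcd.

Euclidean algorithm:
833680 = 8×94119 + 80728
94119 = 1×80728 + 13391
80728 = 6×13391 + 382
13391 = 35×382 + 21
382 = 18×21 + 4
21 = 5×4 + 1
4 = 4×1 + 0
gcd(94119, 833680) = 1.
Working backward:
1 = 21 − 5·4
1 = −5·382 + 91·21
1 = 91·13391 − 3190·382
1 = −3190·80728 + 19231·13391
1 = 19231·94119 − 22421·80728
1 = −22421·833680 + 198599·94119
So 1 = (-22421)·833680 + (198599)·94119.

1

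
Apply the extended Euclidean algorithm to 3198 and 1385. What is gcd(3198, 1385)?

1

Repeated division:
3198 = 2·1385 + 428
1385 = 3·428 + 101
428 = 4·101 + 24
101 = 4·24 + 5
24 = 4·5 + 4
5 = 1·4 + 1
4 = 4·1 + 0
gcd(3198, 1385) = 1.
Back-substituting:
1 = 5 − 4
1 = −24 + 5·5
1 = 5·101 − 21·24
1 = −21·428 + 89·101
1 = 89·1385 − 288·428
1 = −288·3198 + 665·1385
So 1 = (-288)·3198 + (665)·1385.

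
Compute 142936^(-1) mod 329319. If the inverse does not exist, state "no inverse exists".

108823

Run Euclid on (329319, 142936):
329319 = 2·142936 + 43447
142936 = 3·43447 + 12595
43447 = 3·12595 + 5662
12595 = 2·5662 + 1271
5662 = 4·1271 + 578
1271 = 2·578 + 115
578 = 5·115 + 3
115 = 38·3 + 1
3 = 3·1 + 0
gcd = 1, so the inverse exists. Back-substitute:
1 = 115 − 38·3
1 = −38·578 + 191·115
1 = 191·1271 − 420·578
1 = −420·5662 + 1871·1271
1 = 1871·12595 − 4162·5662
1 = −4162·43447 + 14357·12595
1 = 14357·142936 − 47233·43447
1 = −47233·329319 + 108823·142936
So 142936·108823 ≡ 1 (mod 329319).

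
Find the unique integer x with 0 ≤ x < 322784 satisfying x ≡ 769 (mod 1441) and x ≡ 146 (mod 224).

Write x = 769 + 1441·k. Then 1441·k ≡ 146 − 769 ≡ 49 (mod 224).
Need 1441⁻¹ mod 224. Extended Euclid on (224, 97):
224 = 2*97 + 30
97 = 3*30 + 7
30 = 4*7 + 2
7 = 3*2 + 1
2 = 2*1 + 0
Back-substitute:
1 = 7 − 3·2
1 = −3·30 + 13·7
1 = 13·97 − 42·30
1 = −42·224 + 97·97
1441⁻¹ ≡ 97 (mod 224), so k ≡ 97·49 ≡ 49 (mod 224).
x = 769 + 1441·49 = 71378.

71378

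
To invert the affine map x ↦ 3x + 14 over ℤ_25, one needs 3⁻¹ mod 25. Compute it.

gcd(25, 3) by repeated division:
25 = 8×3 + 1
3 = 3×1 + 0
The gcd is 1. Working backward:
1 = 25 − 8·3
Hence 3⁻¹ ≡ -8 ≡ 17 (mod 25).

17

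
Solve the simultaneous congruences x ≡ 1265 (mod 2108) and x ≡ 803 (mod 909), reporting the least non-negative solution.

Write x = 1265 + 2108·k. Then 2108·k ≡ 803 − 1265 ≡ 447 (mod 909).
Need 2108⁻¹ mod 909. Extended Euclid on (909, 290):
909 = 3·290 + 39
290 = 7·39 + 17
39 = 2·17 + 5
17 = 3·5 + 2
5 = 2·2 + 1
2 = 2·1 + 0
Back-substitute:
1 = 5 − 2·2
1 = −2·17 + 7·5
1 = 7·39 − 16·17
1 = −16·290 + 119·39
1 = 119·909 − 373·290
2108⁻¹ ≡ 536 (mod 909), so k ≡ 536·447 ≡ 525 (mod 909).
x = 1265 + 2108·525 = 1107965.

1107965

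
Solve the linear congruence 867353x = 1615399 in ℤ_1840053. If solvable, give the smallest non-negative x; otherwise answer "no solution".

First find gcd(867353, 1840053):
1840053 = 2*867353 + 105347
867353 = 8*105347 + 24577
105347 = 4*24577 + 7039
24577 = 3*7039 + 3460
7039 = 2*3460 + 119
3460 = 29*119 + 9
119 = 13*9 + 2
9 = 4*2 + 1
2 = 2*1 + 0
gcd = 1, so a unique solution mod 1840053 exists.
Back-substitute for the Bézout coefficients:
1 = 9 − 4·2
1 = −4·119 + 53·9
1 = 53·3460 − 1541·119
1 = −1541·7039 + 3135·3460
1 = 3135·24577 − 10946·7039
1 = −10946·105347 + 46919·24577
1 = 46919·867353 − 386298·105347
1 = −386298·1840053 + 819515·867353
So 867353·(819515) ≡ 1 (mod 1840053), giving 867353⁻¹ ≡ 819515.
x ≡ 867353⁻¹·1615399 ≡ 819515·1615399 ≡ 1020158 (mod 1840053).

1020158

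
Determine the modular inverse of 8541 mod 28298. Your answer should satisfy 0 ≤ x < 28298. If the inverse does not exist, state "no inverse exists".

15191

gcd(28298, 8541) by repeated division:
28298 = 3·8541 + 2675
8541 = 3·2675 + 516
2675 = 5·516 + 95
516 = 5·95 + 41
95 = 2·41 + 13
41 = 3·13 + 2
13 = 6·2 + 1
2 = 2·1 + 0
gcd = 1, so the inverse exists. Back-substitute:
1 = 13 − 6·2
1 = −6·41 + 19·13
1 = 19·95 − 44·41
1 = −44·516 + 239·95
1 = 239·2675 − 1239·516
1 = −1239·8541 + 3956·2675
1 = 3956·28298 − 13107·8541
Hence 8541⁻¹ ≡ -13107 ≡ 15191 (mod 28298).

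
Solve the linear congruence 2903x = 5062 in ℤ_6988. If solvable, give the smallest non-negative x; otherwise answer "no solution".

First find gcd(2903, 6988):
6988 = 2×2903 + 1182
2903 = 2×1182 + 539
1182 = 2×539 + 104
539 = 5×104 + 19
104 = 5×19 + 9
19 = 2×9 + 1
9 = 9×1 + 0
gcd = 1, so a unique solution mod 6988 exists.
Back-substitute for the Bézout coefficients:
1 = 19 − 2·9
1 = −2·104 + 11·19
1 = 11·539 − 57·104
1 = −57·1182 + 125·539
1 = 125·2903 − 307·1182
1 = −307·6988 + 739·2903
So 2903·(739) ≡ 1 (mod 6988), giving 2903⁻¹ ≡ 739.
x ≡ 2903⁻¹·5062 ≡ 739·5062 ≡ 2238 (mod 6988).

2238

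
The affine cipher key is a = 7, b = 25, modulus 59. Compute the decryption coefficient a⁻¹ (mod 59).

17

Run Euclid on (59, 7):
59 = 8*7 + 3
7 = 2*3 + 1
3 = 3*1 + 0
The gcd is 1. Working backward:
1 = 7 − 2·3
1 = −2·59 + 17·7
So 7·17 ≡ 1 (mod 59).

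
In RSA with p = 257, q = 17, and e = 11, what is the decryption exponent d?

φ(n) = (p−1)(q−1) = 256·16 = 4096.
Need d with 11·d ≡ 1 (mod 4096). Apply the extended Euclidean algorithm:
4096 = 372·11 + 4
11 = 2·4 + 3
4 = 1·3 + 1
3 = 3·1 + 0
Back-substitute:
1 = 4 − 3
1 = −11 + 3·4
1 = 3·4096 − 1117·11
So 11·(-1117) ≡ 1 (mod 4096), hence d ≡ -1117 ≡ 2979 (mod 4096).

2979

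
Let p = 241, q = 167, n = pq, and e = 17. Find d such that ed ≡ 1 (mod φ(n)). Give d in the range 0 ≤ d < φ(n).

φ(n) = (p−1)(q−1) = 240·166 = 39840.
Need d with 17·d ≡ 1 (mod 39840). Apply the extended Euclidean algorithm:
39840 = 2343·17 + 9
17 = 1·9 + 8
9 = 1·8 + 1
8 = 8·1 + 0
Back-substitute:
1 = 9 − 8
1 = −17 + 2·9
1 = 2·39840 − 4687·17
So 17·(-4687) ≡ 1 (mod 39840), hence d ≡ -4687 ≡ 35153 (mod 39840).

35153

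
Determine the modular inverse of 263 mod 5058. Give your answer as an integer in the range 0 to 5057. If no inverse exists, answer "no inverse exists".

3731

Apply the Euclidean algorithm to 5058 and 263:
5058 = 19·263 + 61
263 = 4·61 + 19
61 = 3·19 + 4
19 = 4·4 + 3
4 = 1·3 + 1
3 = 3·1 + 0
gcd = 1, so the inverse exists. Back-substitute:
1 = 4 − 3
1 = −19 + 5·4
1 = 5·61 − 16·19
1 = −16·263 + 69·61
1 = 69·5058 − 1327·263
Hence 263⁻¹ ≡ -1327 ≡ 3731 (mod 5058).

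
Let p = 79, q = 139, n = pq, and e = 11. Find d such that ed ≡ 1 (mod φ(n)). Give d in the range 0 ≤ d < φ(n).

8807

φ(n) = (p−1)(q−1) = 78·138 = 10764.
Need d with 11·d ≡ 1 (mod 10764). Apply the extended Euclidean algorithm:
10764 = 978×11 + 6
11 = 1×6 + 5
6 = 1×5 + 1
5 = 5×1 + 0
Back-substitute:
1 = 6 − 5
1 = −11 + 2·6
1 = 2·10764 − 1957·11
So 11·(-1957) ≡ 1 (mod 10764), hence d ≡ -1957 ≡ 8807 (mod 10764).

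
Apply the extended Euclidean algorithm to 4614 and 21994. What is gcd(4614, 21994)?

Euclidean algorithm:
21994 = 4·4614 + 3538
4614 = 1·3538 + 1076
3538 = 3·1076 + 310
1076 = 3·310 + 146
310 = 2·146 + 18
146 = 8·18 + 2
18 = 9·2 + 0
gcd(4614, 21994) = 2.
Back-substituting:
2 = 146 − 8·18
2 = −8·310 + 17·146
2 = 17·1076 − 59·310
2 = −59·3538 + 194·1076
2 = 194·4614 − 253·3538
2 = −253·21994 + 1206·4614
So 2 = (-253)·21994 + (1206)·4614.

2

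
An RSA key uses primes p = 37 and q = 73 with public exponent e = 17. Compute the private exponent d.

305

φ(n) = (p−1)(q−1) = 36·72 = 2592.
Need d with 17·d ≡ 1 (mod 2592). Apply the extended Euclidean algorithm:
2592 = 152·17 + 8
17 = 2·8 + 1
8 = 8·1 + 0
Back-substitute:
1 = 17 − 2·8
1 = −2·2592 + 305·17
So 17·305 ≡ 1 (mod 2592), hence d = 305.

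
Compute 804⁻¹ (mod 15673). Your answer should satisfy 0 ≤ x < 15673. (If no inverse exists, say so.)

Run Euclid on (15673, 804):
15673 = 19*804 + 397
804 = 2*397 + 10
397 = 39*10 + 7
10 = 1*7 + 3
7 = 2*3 + 1
3 = 3*1 + 0
The gcd is 1. Working backward:
1 = 7 − 2·3
1 = −2·10 + 3·7
1 = 3·397 − 119·10
1 = −119·804 + 241·397
1 = 241·15673 − 4698·804
Thus 804·(-4698) ≡ 1 (mod 15673); reducing, -4698 mod 15673 = 10975.

10975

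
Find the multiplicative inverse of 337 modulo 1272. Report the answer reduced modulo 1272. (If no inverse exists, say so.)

385

Apply the Euclidean algorithm to 1272 and 337:
1272 = 3×337 + 261
337 = 1×261 + 76
261 = 3×76 + 33
76 = 2×33 + 10
33 = 3×10 + 3
10 = 3×3 + 1
3 = 3×1 + 0
gcd = 1, so the inverse exists. Back-substitute:
1 = 10 − 3·3
1 = −3·33 + 10·10
1 = 10·76 − 23·33
1 = −23·261 + 79·76
1 = 79·337 − 102·261
1 = −102·1272 + 385·337
So 337·385 ≡ 1 (mod 1272).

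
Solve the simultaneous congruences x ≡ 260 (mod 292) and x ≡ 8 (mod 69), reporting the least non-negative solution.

10772

Write x = 260 + 292·k. Then 292·k ≡ 8 − 260 ≡ 24 (mod 69).
Need 292⁻¹ mod 69. Extended Euclid on (69, 16):
69 = 4*16 + 5
16 = 3*5 + 1
5 = 5*1 + 0
Back-substitute:
1 = 16 − 3·5
1 = −3·69 + 13·16
292⁻¹ ≡ 13 (mod 69), so k ≡ 13·24 ≡ 36 (mod 69).
x = 260 + 292·36 = 10772.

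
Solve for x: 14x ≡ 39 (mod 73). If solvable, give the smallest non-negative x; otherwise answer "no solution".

8

First find gcd(14, 73):
73 = 5·14 + 3
14 = 4·3 + 2
3 = 1·2 + 1
2 = 2·1 + 0
gcd = 1, so a unique solution mod 73 exists.
Back-substitute for the Bézout coefficients:
1 = 3 − 2
1 = −14 + 5·3
1 = 5·73 − 26·14
So 14·(-26) ≡ 1 (mod 73), giving 14⁻¹ ≡ 47.
x ≡ 14⁻¹·39 ≡ 47·39 ≡ 8 (mod 73).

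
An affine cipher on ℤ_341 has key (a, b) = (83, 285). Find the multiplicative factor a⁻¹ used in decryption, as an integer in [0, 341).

189

gcd(341, 83) by repeated division:
341 = 4×83 + 9
83 = 9×9 + 2
9 = 4×2 + 1
2 = 2×1 + 0
The gcd is 1. Working backward:
1 = 9 − 4·2
1 = −4·83 + 37·9
1 = 37·341 − 152·83
So 83·(-152) ≡ 1 (mod 341), and -152 ≡ 189 (mod 341).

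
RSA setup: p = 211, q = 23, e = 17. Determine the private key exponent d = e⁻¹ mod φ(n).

3533

φ(n) = (p−1)(q−1) = 210·22 = 4620.
Need d with 17·d ≡ 1 (mod 4620). Apply the extended Euclidean algorithm:
4620 = 271×17 + 13
17 = 1×13 + 4
13 = 3×4 + 1
4 = 4×1 + 0
Back-substitute:
1 = 13 − 3·4
1 = −3·17 + 4·13
1 = 4·4620 − 1087·17
So 17·(-1087) ≡ 1 (mod 4620), hence d ≡ -1087 ≡ 3533 (mod 4620).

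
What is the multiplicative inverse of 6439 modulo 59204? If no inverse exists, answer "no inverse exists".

Run Euclid on (59204, 6439):
59204 = 9·6439 + 1253
6439 = 5·1253 + 174
1253 = 7·174 + 35
174 = 4·35 + 34
35 = 1·34 + 1
34 = 34·1 + 0
gcd = 1, so the inverse exists. Back-substitute:
1 = 35 − 34
1 = −174 + 5·35
1 = 5·1253 − 36·174
1 = −36·6439 + 185·1253
1 = 185·59204 − 1701·6439
Thus 6439·(-1701) ≡ 1 (mod 59204); reducing, -1701 mod 59204 = 57503.

57503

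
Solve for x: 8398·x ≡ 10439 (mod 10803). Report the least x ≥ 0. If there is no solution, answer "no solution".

638

First find gcd(8398, 10803):
10803 = 1·8398 + 2405
8398 = 3·2405 + 1183
2405 = 2·1183 + 39
1183 = 30·39 + 13
39 = 3·13 + 0
gcd = 13 and 13 | 10439, so solutions exist. Divide through by 13: 646x ≡ 803 (mod 831).
Now find 646⁻¹ mod 831:
831 = 1·646 + 185
646 = 3·185 + 91
185 = 2·91 + 3
91 = 30·3 + 1
3 = 3·1 + 0
Back-substitute:
1 = 91 − 30·3
1 = −30·185 + 61·91
1 = 61·646 − 213·185
1 = −213·831 + 274·646
So 646⁻¹ ≡ 274 (mod 831).
Then x ≡ 274·803 ≡ 638 (mod 831); the smallest non-negative solution is x = 638.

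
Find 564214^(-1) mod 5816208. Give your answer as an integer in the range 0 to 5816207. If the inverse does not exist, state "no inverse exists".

Compute gcd(564214, 5816208):
5816208 = 10×564214 + 174068
564214 = 3×174068 + 42010
174068 = 4×42010 + 6028
42010 = 6×6028 + 5842
6028 = 1×5842 + 186
5842 = 31×186 + 76
186 = 2×76 + 34
76 = 2×34 + 8
34 = 4×8 + 2
8 = 4×2 + 0
gcd(564214, 5816208) = 2 ≠ 1, so 564214 has no multiplicative inverse modulo 5816208.

no inverse exists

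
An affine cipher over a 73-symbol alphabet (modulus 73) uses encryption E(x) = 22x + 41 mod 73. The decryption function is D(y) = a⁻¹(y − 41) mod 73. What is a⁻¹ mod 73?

Run Euclid on (73, 22):
73 = 3·22 + 7
22 = 3·7 + 1
7 = 7·1 + 0
gcd = 1, so the inverse exists. Back-substitute:
1 = 22 − 3·7
1 = −3·73 + 10·22
So 22·10 ≡ 1 (mod 73).

10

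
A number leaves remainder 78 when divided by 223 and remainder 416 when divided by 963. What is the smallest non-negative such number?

Write x = 78 + 223·k. Then 223·k ≡ 416 − 78 ≡ 338 (mod 963).
Need 223⁻¹ mod 963. Extended Euclid on (963, 223):
963 = 4*223 + 71
223 = 3*71 + 10
71 = 7*10 + 1
10 = 10*1 + 0
Back-substitute:
1 = 71 − 7·10
1 = −7·223 + 22·71
1 = 22·963 − 95·223
223⁻¹ ≡ 868 (mod 963), so k ≡ 868·338 ≡ 632 (mod 963).
x = 78 + 223·632 = 141014.

141014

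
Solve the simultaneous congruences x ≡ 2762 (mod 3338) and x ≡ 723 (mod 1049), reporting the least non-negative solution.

1892070

Write x = 2762 + 3338·k. Then 3338·k ≡ 723 − 2762 ≡ 59 (mod 1049).
Need 3338⁻¹ mod 1049. Extended Euclid on (1049, 191):
1049 = 5*191 + 94
191 = 2*94 + 3
94 = 31*3 + 1
3 = 3*1 + 0
Back-substitute:
1 = 94 − 31·3
1 = −31·191 + 63·94
1 = 63·1049 − 346·191
3338⁻¹ ≡ 703 (mod 1049), so k ≡ 703·59 ≡ 566 (mod 1049).
x = 2762 + 3338·566 = 1892070.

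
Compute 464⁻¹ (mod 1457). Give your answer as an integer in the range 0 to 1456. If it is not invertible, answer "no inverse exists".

650

Extended Euclidean algorithm:
1457 = 3*464 + 65
464 = 7*65 + 9
65 = 7*9 + 2
9 = 4*2 + 1
2 = 2*1 + 0
Since gcd(464, 1457) = 1, back-substitute to write 1 as a combination:
1 = 9 − 4·2
1 = −4·65 + 29·9
1 = 29·464 − 207·65
1 = −207·1457 + 650·464
So 464·650 ≡ 1 (mod 1457).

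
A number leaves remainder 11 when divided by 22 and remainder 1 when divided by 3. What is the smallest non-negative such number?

Write x = 11 + 22·k. Then 22·k ≡ 1 − 11 ≡ 2 (mod 3).
Need 22⁻¹ mod 3. Extended Euclid on (3, 1):
3 = 3×1 + 0
22⁻¹ ≡ 1 (mod 3), so k ≡ 1·2 ≡ 2 (mod 3).
x = 11 + 22·2 = 55.

55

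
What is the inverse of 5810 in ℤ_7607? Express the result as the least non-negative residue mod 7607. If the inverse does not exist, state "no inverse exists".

gcd(7607, 5810) by repeated division:
7607 = 1×5810 + 1797
5810 = 3×1797 + 419
1797 = 4×419 + 121
419 = 3×121 + 56
121 = 2×56 + 9
56 = 6×9 + 2
9 = 4×2 + 1
2 = 2×1 + 0
gcd = 1, so the inverse exists. Back-substitute:
1 = 9 − 4·2
1 = −4·56 + 25·9
1 = 25·121 − 54·56
1 = −54·419 + 187·121
1 = 187·1797 − 802·419
1 = −802·5810 + 2593·1797
1 = 2593·7607 − 3395·5810
Hence 5810⁻¹ ≡ -3395 ≡ 4212 (mod 7607).

4212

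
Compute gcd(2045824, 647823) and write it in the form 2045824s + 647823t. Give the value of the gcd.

11

Euclidean algorithm:
2045824 = 3*647823 + 102355
647823 = 6*102355 + 33693
102355 = 3*33693 + 1276
33693 = 26*1276 + 517
1276 = 2*517 + 242
517 = 2*242 + 33
242 = 7*33 + 11
33 = 3*11 + 0
gcd(2045824, 647823) = 11.
Working backward:
11 = 242 − 7·33
11 = −7·517 + 15·242
11 = 15·1276 − 37·517
11 = −37·33693 + 977·1276
11 = 977·102355 − 2968·33693
11 = −2968·647823 + 18785·102355
11 = 18785·2045824 − 59323·647823
So 11 = (18785)·2045824 + (-59323)·647823.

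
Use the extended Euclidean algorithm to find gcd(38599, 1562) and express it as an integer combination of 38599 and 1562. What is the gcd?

11

Apply Euclid's algorithm to 38599 and 1562:
38599 = 24·1562 + 1111
1562 = 1·1111 + 451
1111 = 2·451 + 209
451 = 2·209 + 33
209 = 6·33 + 11
33 = 3·11 + 0
gcd(38599, 1562) = 11.
Back-substituting:
11 = 209 − 6·33
11 = −6·451 + 13·209
11 = 13·1111 − 32·451
11 = −32·1562 + 45·1111
11 = 45·38599 − 1112·1562
So 11 = (45)·38599 + (-1112)·1562.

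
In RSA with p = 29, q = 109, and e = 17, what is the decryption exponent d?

1601

φ(n) = (p−1)(q−1) = 28·108 = 3024.
Need d with 17·d ≡ 1 (mod 3024). Apply the extended Euclidean algorithm:
3024 = 177*17 + 15
17 = 1*15 + 2
15 = 7*2 + 1
2 = 2*1 + 0
Back-substitute:
1 = 15 − 7·2
1 = −7·17 + 8·15
1 = 8·3024 − 1423·17
So 17·(-1423) ≡ 1 (mod 3024), hence d ≡ -1423 ≡ 1601 (mod 3024).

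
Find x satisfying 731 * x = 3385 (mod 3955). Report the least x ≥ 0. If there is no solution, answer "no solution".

405

First find gcd(731, 3955):
3955 = 5*731 + 300
731 = 2*300 + 131
300 = 2*131 + 38
131 = 3*38 + 17
38 = 2*17 + 4
17 = 4*4 + 1
4 = 4*1 + 0
gcd = 1, so a unique solution mod 3955 exists.
Back-substitute for the Bézout coefficients:
1 = 17 − 4·4
1 = −4·38 + 9·17
1 = 9·131 − 31·38
1 = −31·300 + 71·131
1 = 71·731 − 173·300
1 = −173·3955 + 936·731
So 731·(936) ≡ 1 (mod 3955), giving 731⁻¹ ≡ 936.
x ≡ 731⁻¹·3385 ≡ 936·3385 ≡ 405 (mod 3955).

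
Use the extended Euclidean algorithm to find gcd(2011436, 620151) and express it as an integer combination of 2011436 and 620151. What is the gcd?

7

Repeated division:
2011436 = 3×620151 + 150983
620151 = 4×150983 + 16219
150983 = 9×16219 + 5012
16219 = 3×5012 + 1183
5012 = 4×1183 + 280
1183 = 4×280 + 63
280 = 4×63 + 28
63 = 2×28 + 7
28 = 4×7 + 0
gcd(2011436, 620151) = 7.
Back-substituting:
7 = 63 − 2·28
7 = −2·280 + 9·63
7 = 9·1183 − 38·280
7 = −38·5012 + 161·1183
7 = 161·16219 − 521·5012
7 = −521·150983 + 4850·16219
7 = 4850·620151 − 19921·150983
7 = −19921·2011436 + 64613·620151
So 7 = (-19921)·2011436 + (64613)·620151.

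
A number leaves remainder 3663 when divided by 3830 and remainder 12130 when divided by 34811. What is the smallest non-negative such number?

125436163

Write x = 3663 + 3830·k. Then 3830·k ≡ 12130 − 3663 ≡ 8467 (mod 34811).
Need 3830⁻¹ mod 34811. Extended Euclid on (34811, 3830):
34811 = 9×3830 + 341
3830 = 11×341 + 79
341 = 4×79 + 25
79 = 3×25 + 4
25 = 6×4 + 1
4 = 4×1 + 0
Back-substitute:
1 = 25 − 6·4
1 = −6·79 + 19·25
1 = 19·341 − 82·79
1 = −82·3830 + 921·341
1 = 921·34811 − 8371·3830
3830⁻¹ ≡ 26440 (mod 34811), so k ≡ 26440·8467 ≡ 32750 (mod 34811).
x = 3663 + 3830·32750 = 125436163.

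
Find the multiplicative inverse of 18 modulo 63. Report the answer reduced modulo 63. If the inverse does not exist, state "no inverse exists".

no inverse exists

Euclidean algorithm on 63, 18:
63 = 3×18 + 9
18 = 2×9 + 0
gcd(18, 63) = 9 ≠ 1, so 18 has no multiplicative inverse modulo 63.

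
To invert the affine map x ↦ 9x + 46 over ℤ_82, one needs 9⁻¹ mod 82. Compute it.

73

Run Euclid on (82, 9):
82 = 9*9 + 1
9 = 9*1 + 0
The gcd is 1. Working backward:
1 = 82 − 9·9
Thus 9·(-9) ≡ 1 (mod 82); reducing, -9 mod 82 = 73.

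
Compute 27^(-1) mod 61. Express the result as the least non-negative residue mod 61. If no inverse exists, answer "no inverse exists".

52

Apply the Euclidean algorithm to 61 and 27:
61 = 2·27 + 7
27 = 3·7 + 6
7 = 1·6 + 1
6 = 6·1 + 0
The gcd is 1. Working backward:
1 = 7 − 6
1 = −27 + 4·7
1 = 4·61 − 9·27
So 27·(-9) ≡ 1 (mod 61), and -9 ≡ 52 (mod 61).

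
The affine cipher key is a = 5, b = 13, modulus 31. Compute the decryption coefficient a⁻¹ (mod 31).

25

Run Euclid on (31, 5):
31 = 6·5 + 1
5 = 5·1 + 0
The gcd is 1. Working backward:
1 = 31 − 6·5
Thus 5·(-6) ≡ 1 (mod 31); reducing, -6 mod 31 = 25.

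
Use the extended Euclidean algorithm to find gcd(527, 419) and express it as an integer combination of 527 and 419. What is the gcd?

1

Repeated division:
527 = 1·419 + 108
419 = 3·108 + 95
108 = 1·95 + 13
95 = 7·13 + 4
13 = 3·4 + 1
4 = 4·1 + 0
gcd(527, 419) = 1.
Back-substituting:
1 = 13 − 3·4
1 = −3·95 + 22·13
1 = 22·108 − 25·95
1 = −25·419 + 97·108
1 = 97·527 − 122·419
So 1 = (97)·527 + (-122)·419.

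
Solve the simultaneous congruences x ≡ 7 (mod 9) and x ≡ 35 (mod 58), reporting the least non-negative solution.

151

Write x = 7 + 9·k. Then 9·k ≡ 35 − 7 ≡ 28 (mod 58).
Need 9⁻¹ mod 58. Extended Euclid on (58, 9):
58 = 6·9 + 4
9 = 2·4 + 1
4 = 4·1 + 0
Back-substitute:
1 = 9 − 2·4
1 = −2·58 + 13·9
9⁻¹ ≡ 13 (mod 58), so k ≡ 13·28 ≡ 16 (mod 58).
x = 7 + 9·16 = 151.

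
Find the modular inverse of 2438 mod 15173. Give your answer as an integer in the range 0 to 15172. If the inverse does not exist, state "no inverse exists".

Extended Euclidean algorithm:
15173 = 6*2438 + 545
2438 = 4*545 + 258
545 = 2*258 + 29
258 = 8*29 + 26
29 = 1*26 + 3
26 = 8*3 + 2
3 = 1*2 + 1
2 = 2*1 + 0
Since gcd(2438, 15173) = 1, back-substitute to write 1 as a combination:
1 = 3 − 2
1 = −26 + 9·3
1 = 9·29 − 10·26
1 = −10·258 + 89·29
1 = 89·545 − 188·258
1 = −188·2438 + 841·545
1 = 841·15173 − 5234·2438
Thus 2438·(-5234) ≡ 1 (mod 15173); reducing, -5234 mod 15173 = 9939.

9939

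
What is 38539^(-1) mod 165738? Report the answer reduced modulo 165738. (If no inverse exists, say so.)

gcd(165738, 38539) by repeated division:
165738 = 4*38539 + 11582
38539 = 3*11582 + 3793
11582 = 3*3793 + 203
3793 = 18*203 + 139
203 = 1*139 + 64
139 = 2*64 + 11
64 = 5*11 + 9
11 = 1*9 + 2
9 = 4*2 + 1
2 = 2*1 + 0
gcd = 1, so the inverse exists. Back-substitute:
1 = 9 − 4·2
1 = −4·11 + 5·9
1 = 5·64 − 29·11
1 = −29·139 + 63·64
1 = 63·203 − 92·139
1 = −92·3793 + 1719·203
1 = 1719·11582 − 5249·3793
1 = −5249·38539 + 17466·11582
1 = 17466·165738 − 75113·38539
Hence 38539⁻¹ ≡ -75113 ≡ 90625 (mod 165738).

90625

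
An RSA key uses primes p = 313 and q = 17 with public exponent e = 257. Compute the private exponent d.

φ(n) = (p−1)(q−1) = 312·16 = 4992.
Need d with 257·d ≡ 1 (mod 4992). Apply the extended Euclidean algorithm:
4992 = 19*257 + 109
257 = 2*109 + 39
109 = 2*39 + 31
39 = 1*31 + 8
31 = 3*8 + 7
8 = 1*7 + 1
7 = 7*1 + 0
Back-substitute:
1 = 8 − 7
1 = −31 + 4·8
1 = 4·39 − 5·31
1 = −5·109 + 14·39
1 = 14·257 − 33·109
1 = −33·4992 + 641·257
So 257·641 ≡ 1 (mod 4992), hence d = 641.

641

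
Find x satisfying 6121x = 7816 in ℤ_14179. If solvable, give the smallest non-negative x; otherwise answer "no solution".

6214

First find gcd(6121, 14179):
14179 = 2×6121 + 1937
6121 = 3×1937 + 310
1937 = 6×310 + 77
310 = 4×77 + 2
77 = 38×2 + 1
2 = 2×1 + 0
gcd = 1, so a unique solution mod 14179 exists.
Back-substitute for the Bézout coefficients:
1 = 77 − 38·2
1 = −38·310 + 153·77
1 = 153·1937 − 956·310
1 = −956·6121 + 3021·1937
1 = 3021·14179 − 6998·6121
So 6121·(-6998) ≡ 1 (mod 14179), giving 6121⁻¹ ≡ 7181.
x ≡ 6121⁻¹·7816 ≡ 7181·7816 ≡ 6214 (mod 14179).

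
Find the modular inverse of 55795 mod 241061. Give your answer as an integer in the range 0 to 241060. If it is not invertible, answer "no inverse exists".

Extended Euclidean algorithm:
241061 = 4×55795 + 17881
55795 = 3×17881 + 2152
17881 = 8×2152 + 665
2152 = 3×665 + 157
665 = 4×157 + 37
157 = 4×37 + 9
37 = 4×9 + 1
9 = 9×1 + 0
gcd = 1, so the inverse exists. Back-substitute:
1 = 37 − 4·9
1 = −4·157 + 17·37
1 = 17·665 − 72·157
1 = −72·2152 + 233·665
1 = 233·17881 − 1936·2152
1 = −1936·55795 + 6041·17881
1 = 6041·241061 − 26100·55795
So 55795·(-26100) ≡ 1 (mod 241061), and -26100 ≡ 214961 (mod 241061).

214961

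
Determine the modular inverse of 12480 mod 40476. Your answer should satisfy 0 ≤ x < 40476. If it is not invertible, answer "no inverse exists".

Compute gcd(12480, 40476):
40476 = 3×12480 + 3036
12480 = 4×3036 + 336
3036 = 9×336 + 12
336 = 28×12 + 0
gcd(12480, 40476) = 12 ≠ 1, so 12480 has no multiplicative inverse modulo 40476.

no inverse exists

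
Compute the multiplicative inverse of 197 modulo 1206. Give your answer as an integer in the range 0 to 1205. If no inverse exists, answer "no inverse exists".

251

Extended Euclidean algorithm:
1206 = 6*197 + 24
197 = 8*24 + 5
24 = 4*5 + 4
5 = 1*4 + 1
4 = 4*1 + 0
Since gcd(197, 1206) = 1, back-substitute to write 1 as a combination:
1 = 5 − 4
1 = −24 + 5·5
1 = 5·197 − 41·24
1 = −41·1206 + 251·197
So 197·251 ≡ 1 (mod 1206).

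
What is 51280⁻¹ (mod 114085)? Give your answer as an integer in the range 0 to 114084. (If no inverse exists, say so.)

no inverse exists

Euclidean algorithm on 114085, 51280:
114085 = 2·51280 + 11525
51280 = 4·11525 + 5180
11525 = 2·5180 + 1165
5180 = 4·1165 + 520
1165 = 2·520 + 125
520 = 4·125 + 20
125 = 6·20 + 5
20 = 4·5 + 0
Since gcd = 5 > 1, 51280 is not a unit mod 114085.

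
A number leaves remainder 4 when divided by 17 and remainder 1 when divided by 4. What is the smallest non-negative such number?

Write x = 4 + 17·k. Then 17·k ≡ 1 − 4 ≡ 1 (mod 4).
Need 17⁻¹ mod 4. Extended Euclid on (4, 1):
4 = 4·1 + 0
17⁻¹ ≡ 1 (mod 4), so k ≡ 1·1 ≡ 1 (mod 4).
x = 4 + 17·1 = 21.

21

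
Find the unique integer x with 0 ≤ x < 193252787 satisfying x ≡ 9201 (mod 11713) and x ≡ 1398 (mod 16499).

Write x = 9201 + 11713·k. Then 11713·k ≡ 1398 − 9201 ≡ 8696 (mod 16499).
Need 11713⁻¹ mod 16499. Extended Euclid on (16499, 11713):
16499 = 1×11713 + 4786
11713 = 2×4786 + 2141
4786 = 2×2141 + 504
2141 = 4×504 + 125
504 = 4×125 + 4
125 = 31×4 + 1
4 = 4×1 + 0
Back-substitute:
1 = 125 − 31·4
1 = −31·504 + 125·125
1 = 125·2141 − 531·504
1 = −531·4786 + 1187·2141
1 = 1187·11713 − 2905·4786
1 = −2905·16499 + 4092·11713
11713⁻¹ ≡ 4092 (mod 16499), so k ≡ 4092·8696 ≡ 12188 (mod 16499).
x = 9201 + 11713·12188 = 142767245.

142767245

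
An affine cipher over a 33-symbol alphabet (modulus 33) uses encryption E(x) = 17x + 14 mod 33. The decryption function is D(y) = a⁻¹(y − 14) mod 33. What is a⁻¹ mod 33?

2

Run Euclid on (33, 17):
33 = 1·17 + 16
17 = 1·16 + 1
16 = 16·1 + 0
Since gcd(17, 33) = 1, back-substitute to write 1 as a combination:
1 = 17 − 16
1 = −33 + 2·17
So 17·2 ≡ 1 (mod 33).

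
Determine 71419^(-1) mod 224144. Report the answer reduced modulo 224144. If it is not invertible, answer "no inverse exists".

148787

Run Euclid on (224144, 71419):
224144 = 3×71419 + 9887
71419 = 7×9887 + 2210
9887 = 4×2210 + 1047
2210 = 2×1047 + 116
1047 = 9×116 + 3
116 = 38×3 + 2
3 = 1×2 + 1
2 = 2×1 + 0
Since gcd(71419, 224144) = 1, back-substitute to write 1 as a combination:
1 = 3 − 2
1 = −116 + 39·3
1 = 39·1047 − 352·116
1 = −352·2210 + 743·1047
1 = 743·9887 − 3324·2210
1 = −3324·71419 + 24011·9887
1 = 24011·224144 − 75357·71419
Hence 71419⁻¹ ≡ -75357 ≡ 148787 (mod 224144).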